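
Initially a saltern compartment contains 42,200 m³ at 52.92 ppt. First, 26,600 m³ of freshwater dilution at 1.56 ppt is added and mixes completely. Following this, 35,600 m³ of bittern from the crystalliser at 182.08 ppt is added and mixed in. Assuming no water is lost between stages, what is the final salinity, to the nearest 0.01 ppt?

Salt balance:
Initial salt = 42,200×52.92 = 2,233,224
After stage 1: salt = 2,233,224 + 26,600×1.56 = 2,274,720; volume = 68,800 m³; S = 33.063 ppt
After stage 2: salt = 2,274,720 + 35,600×182.08 = 8,756,768; volume = 104,400 m³
S = 8,756,768 / 104,400 = 83.8771 ppt

83.88 ppt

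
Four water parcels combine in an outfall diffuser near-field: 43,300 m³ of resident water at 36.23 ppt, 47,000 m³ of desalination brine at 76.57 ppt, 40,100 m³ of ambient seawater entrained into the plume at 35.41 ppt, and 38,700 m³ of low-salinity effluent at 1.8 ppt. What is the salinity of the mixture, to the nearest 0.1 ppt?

Conserving salt mass:
salt = 43,300×36.23 + 47,000×76.57 + 40,100×35.41 + 38,700×1.8 = 1,568,759 + 3,598,790 + 1,419,941 + 69,660 = 6,657,150
volume = 43,300 + 47,000 + 40,100 + 38,700 = 169,100 m³
S = 6,657,150 / 169,100 = 39.368 ppt

39.4 ppt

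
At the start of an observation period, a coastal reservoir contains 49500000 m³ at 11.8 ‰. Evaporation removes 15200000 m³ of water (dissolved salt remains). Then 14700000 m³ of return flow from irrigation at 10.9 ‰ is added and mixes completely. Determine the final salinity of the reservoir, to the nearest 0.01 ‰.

After evaporation: salt = 49,500,000×11.8 = 584,100,000; volume = 49,500,000 − 15,200,000 = 34,300,000 m³
After mixing: salt = 584,100,000 + 14,700,000×10.9 = 744,330,000; volume = 34,300,000 + 14,700,000 = 49,000,000 m³
S = 744,330,000 / 49,000,000 = 15.1904 ‰

15.19 ‰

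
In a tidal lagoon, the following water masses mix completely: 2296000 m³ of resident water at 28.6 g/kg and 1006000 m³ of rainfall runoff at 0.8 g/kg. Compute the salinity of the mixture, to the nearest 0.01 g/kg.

20.13 g/kg

Weighted by volume,
salt = 2,296,000×28.6 + 1,006,000×0.8 = 65,665,600 + 804,800 = 66,470,400
volume = 2,296,000 + 1,006,000 = 3,302,000 m³
S = 66,470,400 / 3,302,000 = 20.1303 g/kg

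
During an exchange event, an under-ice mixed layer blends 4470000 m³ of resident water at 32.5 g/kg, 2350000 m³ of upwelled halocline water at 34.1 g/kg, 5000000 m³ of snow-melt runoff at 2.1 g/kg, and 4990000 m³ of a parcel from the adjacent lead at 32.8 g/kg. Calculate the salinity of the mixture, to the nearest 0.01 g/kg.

23.77 g/kg

Total salt / total volume:
salt = 4,470,000×32.5 + 2,350,000×34.1 + 5,000,000×2.1 + 4,990,000×32.8 = 145,275,000 + 80,135,000 + 10,500,000 + 163,672,000 = 399,582,000
volume = 4,470,000 + 2,350,000 + 5,000,000 + 4,990,000 = 16,810,000 m³
S = 399,582,000 / 16,810,000 = 23.7705 g/kg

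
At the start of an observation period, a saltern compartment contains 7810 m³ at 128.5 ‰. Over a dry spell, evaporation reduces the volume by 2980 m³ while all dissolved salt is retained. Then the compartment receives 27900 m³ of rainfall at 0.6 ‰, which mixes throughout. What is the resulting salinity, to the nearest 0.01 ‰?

After evaporation: salt = 7,810×128.5 = 1,003,585; volume = 7,810 − 2,980 = 4,830 m³
After mixing: salt = 1,003,585 + 27,900×0.6 = 1,020,325; volume = 4,830 + 27,900 = 32,730 m³
S = 1,020,325 / 32,730 = 31.174 ‰

31.17 ‰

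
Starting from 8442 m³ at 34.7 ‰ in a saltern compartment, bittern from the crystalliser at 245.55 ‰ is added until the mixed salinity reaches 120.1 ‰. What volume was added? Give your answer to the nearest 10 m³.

5750 m³

Salt balance: 8,442×34.7 + V×245.55 = (8,442+V)×120.1
292,937.4 + 245.55V = 1,013,884.2 + 120.1V
720,946.8 = 125.45V
V = 5,746.89 m³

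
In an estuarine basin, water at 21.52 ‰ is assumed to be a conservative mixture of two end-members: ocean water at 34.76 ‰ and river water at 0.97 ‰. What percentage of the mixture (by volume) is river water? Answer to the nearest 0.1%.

39.2%

Let f be the freshwater fraction. Salt balance per unit volume:
f×0.97 + (1−f)×34.76 = 21.52
f = (34.76 − 21.52) / (34.76 − 0.97) = 13.24/33.79 = 0.3918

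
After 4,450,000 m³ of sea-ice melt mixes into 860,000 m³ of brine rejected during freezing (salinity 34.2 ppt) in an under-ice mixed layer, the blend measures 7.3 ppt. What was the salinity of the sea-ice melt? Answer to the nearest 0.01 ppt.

2.10 ppt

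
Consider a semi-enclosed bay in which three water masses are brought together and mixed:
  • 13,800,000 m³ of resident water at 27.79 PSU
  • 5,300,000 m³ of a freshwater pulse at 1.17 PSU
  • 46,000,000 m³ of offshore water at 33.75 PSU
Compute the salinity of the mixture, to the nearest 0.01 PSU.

29.83 PSU

Salt balance:
salt = 13,800,000×27.79 + 5,300,000×1.17 + 46,000,000×33.75 = 383,502,000 + 6,201,000 + 1,552,500,000 = 1,942,203,000
volume = 13,800,000 + 5,300,000 + 46,000,000 = 65,100,000 m³
S = 1,942,203,000 / 65,100,000 = 29.8341 PSU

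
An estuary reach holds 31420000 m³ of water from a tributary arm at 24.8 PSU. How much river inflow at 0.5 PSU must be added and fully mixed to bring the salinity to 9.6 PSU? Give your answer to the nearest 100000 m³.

52500000 m³

Salt balance: 31,420,000×24.8 + V×0.5 = (31,420,000+V)×9.6
779,216,000 + 0.5V = 301,632,000 + 9.6V
477,584,000 = 9.1V
V = 52,481,758.24 m³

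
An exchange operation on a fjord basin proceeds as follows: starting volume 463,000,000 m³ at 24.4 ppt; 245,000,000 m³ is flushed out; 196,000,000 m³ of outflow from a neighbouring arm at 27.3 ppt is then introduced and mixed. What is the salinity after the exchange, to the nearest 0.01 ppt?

25.77 ppt

Remaining after removal: 218,000,000 m³ at 24.4 ppt (salt = 5,319,200,000)
After addition: salt = 5,319,200,000 + 196,000,000×27.3 = 10,670,000,000; volume = 414,000,000 m³
S = 10,670,000,000 / 414,000,000 = 25.7729 ppt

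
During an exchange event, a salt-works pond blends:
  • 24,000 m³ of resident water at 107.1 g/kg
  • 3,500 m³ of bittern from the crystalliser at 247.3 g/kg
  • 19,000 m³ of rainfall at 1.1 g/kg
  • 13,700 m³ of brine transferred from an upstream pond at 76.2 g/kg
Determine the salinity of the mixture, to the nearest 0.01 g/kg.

Total salt / total volume:
salt = 24,000×107.1 + 3,500×247.3 + 19,000×1.1 + 13,700×76.2 = 2,570,400 + 865,550 + 20,900 + 1,043,940 = 4,500,790
volume = 24,000 + 3,500 + 19,000 + 13,700 = 60,200 m³
S = 4,500,790 / 60,200 = 74.764 g/kg

74.76 g/kg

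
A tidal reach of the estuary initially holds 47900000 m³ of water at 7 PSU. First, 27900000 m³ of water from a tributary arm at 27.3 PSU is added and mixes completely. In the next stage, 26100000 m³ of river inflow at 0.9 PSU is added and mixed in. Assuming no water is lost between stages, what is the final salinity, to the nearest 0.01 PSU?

Mass of salt is conserved:
Initial salt = 47,900,000×7 = 335,300,000
After stage 1: salt = 335,300,000 + 27,900,000×27.3 = 1,096,970,000; volume = 75,800,000 m³; S = 14.472 PSU
After stage 2: salt = 1,096,970,000 + 26,100,000×0.9 = 1,120,460,000; volume = 101,900,000 m³
S = 1,120,460,000 / 101,900,000 = 10.9957 PSU

11.00 PSU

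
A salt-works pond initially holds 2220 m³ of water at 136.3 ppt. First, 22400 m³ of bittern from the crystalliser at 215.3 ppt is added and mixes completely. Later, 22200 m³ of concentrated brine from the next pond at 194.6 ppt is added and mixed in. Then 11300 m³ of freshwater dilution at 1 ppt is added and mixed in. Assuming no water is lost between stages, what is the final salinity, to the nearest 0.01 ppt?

162.71 ppt

Weighted by volume,
Initial salt = 2,220×136.3 = 302,586
After stage 1: salt = 302,586 + 22,400×215.3 = 5,125,306; volume = 24,620 m³; S = 208.177 ppt
After stage 2: salt = 5,125,306 + 22,200×194.6 = 9,445,426; volume = 46,820 m³; S = 201.739 ppt
After stage 3: salt = 9,445,426 + 11,300×1 = 9,456,726; volume = 58,120 m³
S = 9,456,726 / 58,120 = 162.7104 ppt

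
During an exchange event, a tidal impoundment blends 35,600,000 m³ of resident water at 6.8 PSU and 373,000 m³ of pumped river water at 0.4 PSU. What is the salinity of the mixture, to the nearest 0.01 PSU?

Salt balance:
salt = 35,600,000×6.8 + 373,000×0.4 = 242,080,000 + 149,200 = 242,229,200
volume = 35,600,000 + 373,000 = 35,973,000 m³
S = 242,229,200 / 35,973,000 = 6.7336 PSU

6.73 PSU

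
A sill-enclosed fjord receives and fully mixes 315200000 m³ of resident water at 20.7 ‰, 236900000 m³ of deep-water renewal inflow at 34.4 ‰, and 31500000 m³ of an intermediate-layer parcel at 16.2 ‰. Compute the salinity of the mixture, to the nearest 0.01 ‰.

26.02 ‰

Mass of salt is conserved:
salt = 315,200,000×20.7 + 236,900,000×34.4 + 31,500,000×16.2 = 6,524,640,000 + 8,149,360,000 + 510,300,000 = 15,184,300,000
volume = 315,200,000 + 236,900,000 + 31,500,000 = 583,600,000 m³
S = 15,184,300,000 / 583,600,000 = 26.0183 ‰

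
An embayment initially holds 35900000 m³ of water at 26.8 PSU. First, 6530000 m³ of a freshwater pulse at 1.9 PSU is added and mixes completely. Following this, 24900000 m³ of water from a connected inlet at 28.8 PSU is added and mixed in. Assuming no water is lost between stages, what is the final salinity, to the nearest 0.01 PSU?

25.12 PSU

Mass of salt is conserved:
Initial salt = 35,900,000×26.8 = 962,120,000
After stage 1: salt = 962,120,000 + 6,530,000×1.9 = 974,527,000; volume = 42,430,000 m³; S = 22.968 PSU
After stage 2: salt = 974,527,000 + 24,900,000×28.8 = 1,691,647,000; volume = 67,330,000 m³
S = 1,691,647,000 / 67,330,000 = 25.1247 PSU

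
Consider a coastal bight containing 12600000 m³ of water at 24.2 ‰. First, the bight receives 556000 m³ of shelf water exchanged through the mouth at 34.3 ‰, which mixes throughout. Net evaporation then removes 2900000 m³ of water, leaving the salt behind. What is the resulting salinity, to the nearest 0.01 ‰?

31.59 ‰

After mixing: salt = 12,600,000×24.2 + 556,000×34.3 = 323,990,800; volume = 13,156,000 m³
After evaporation: salt unchanged = 323,990,800; volume = 13,156,000 − 2,900,000 = 10,256,000 m³
S = 323,990,800 / 10,256,000 = 31.5904 ‰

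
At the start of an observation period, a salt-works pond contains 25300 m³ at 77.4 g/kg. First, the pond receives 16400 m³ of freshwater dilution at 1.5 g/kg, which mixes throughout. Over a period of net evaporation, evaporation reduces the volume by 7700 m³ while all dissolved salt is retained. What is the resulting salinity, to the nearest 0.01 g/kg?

After mixing: salt = 25,300×77.4 + 16,400×1.5 = 1,982,820; volume = 41,700 m³
After evaporation: salt unchanged = 1,982,820; volume = 41,700 − 7,700 = 34,000 m³
S = 1,982,820 / 34,000 = 58.3182 g/kg

58.32 g/kg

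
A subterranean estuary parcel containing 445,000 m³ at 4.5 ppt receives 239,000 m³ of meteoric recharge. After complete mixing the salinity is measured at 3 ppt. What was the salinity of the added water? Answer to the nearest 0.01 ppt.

Salt balance: 445,000×4.5 + 239,000×S = 684,000×3
2,002,500 + 239,000·S = 2,052,000
S = (2,052,000 − 2,002,500) / 239,000 = 0.2071 ppt

0.21 ppt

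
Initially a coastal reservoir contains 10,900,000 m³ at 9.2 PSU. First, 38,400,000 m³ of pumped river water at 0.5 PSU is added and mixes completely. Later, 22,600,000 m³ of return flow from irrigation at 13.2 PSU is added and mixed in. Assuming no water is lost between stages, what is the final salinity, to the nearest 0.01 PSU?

Conserving salt mass:
Initial salt = 10,900,000×9.2 = 100,280,000
After stage 1: salt = 100,280,000 + 38,400,000×0.5 = 119,480,000; volume = 49,300,000 m³; S = 2.424 PSU
After stage 2: salt = 119,480,000 + 22,600,000×13.2 = 417,800,000; volume = 71,900,000 m³
S = 417,800,000 / 71,900,000 = 5.8108 PSU

5.81 PSU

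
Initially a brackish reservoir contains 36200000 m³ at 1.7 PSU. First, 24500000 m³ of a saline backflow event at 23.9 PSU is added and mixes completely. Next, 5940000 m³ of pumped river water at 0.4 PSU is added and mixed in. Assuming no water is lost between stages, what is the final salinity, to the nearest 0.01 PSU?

By conservation of dissolved salt,
Initial salt = 36,200,000×1.7 = 61,540,000
After stage 1: salt = 61,540,000 + 24,500,000×23.9 = 647,090,000; volume = 60,700,000 m³; S = 10.66 PSU
After stage 2: salt = 647,090,000 + 5,940,000×0.4 = 649,466,000; volume = 66,640,000 m³
S = 649,466,000 / 66,640,000 = 9.7459 PSU

9.75 PSU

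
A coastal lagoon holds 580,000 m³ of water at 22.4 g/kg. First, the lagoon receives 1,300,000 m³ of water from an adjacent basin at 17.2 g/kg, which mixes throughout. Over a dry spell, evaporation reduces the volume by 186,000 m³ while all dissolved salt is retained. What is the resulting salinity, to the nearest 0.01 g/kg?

After mixing: salt = 580,000×22.4 + 1,300,000×17.2 = 35,352,000; volume = 1,880,000 m³
After evaporation: salt unchanged = 35,352,000; volume = 1,880,000 − 186,000 = 1,694,000 m³
S = 35,352,000 / 1,694,000 = 20.8689 g/kg

20.87 g/kg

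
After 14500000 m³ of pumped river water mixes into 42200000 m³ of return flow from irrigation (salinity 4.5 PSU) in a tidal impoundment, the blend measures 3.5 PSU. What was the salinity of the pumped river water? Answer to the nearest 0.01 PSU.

0.59 PSU

Salt balance: 42,200,000×4.5 + 14,500,000×S = 56,700,000×3.5
189,900,000 + 14,500,000·S = 198,450,000
S = (198,450,000 − 189,900,000) / 14,500,000 = 0.5897 PSU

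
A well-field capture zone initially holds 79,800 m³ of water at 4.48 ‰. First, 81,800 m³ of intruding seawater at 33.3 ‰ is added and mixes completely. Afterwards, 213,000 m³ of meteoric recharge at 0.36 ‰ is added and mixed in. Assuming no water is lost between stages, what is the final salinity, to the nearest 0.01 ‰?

Conserving salt mass:
Initial salt = 79,800×4.48 = 357,504
After stage 1: salt = 357,504 + 81,800×33.3 = 3,081,444; volume = 161,600 m³; S = 19.068 ‰
After stage 2: salt = 3,081,444 + 213,000×0.36 = 3,158,124; volume = 374,600 m³
S = 3,158,124 / 374,600 = 8.4307 ‰

8.43 ‰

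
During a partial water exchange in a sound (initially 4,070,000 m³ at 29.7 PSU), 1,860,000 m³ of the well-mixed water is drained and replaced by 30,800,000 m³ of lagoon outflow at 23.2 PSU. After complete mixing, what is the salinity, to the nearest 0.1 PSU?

Remaining after removal: 2,210,000 m³ at 29.7 PSU (salt = 65,637,000)
After addition: salt = 65,637,000 + 30,800,000×23.2 = 780,197,000; volume = 33,010,000 m³
S = 780,197,000 / 33,010,000 = 23.6352 PSU

23.6 PSU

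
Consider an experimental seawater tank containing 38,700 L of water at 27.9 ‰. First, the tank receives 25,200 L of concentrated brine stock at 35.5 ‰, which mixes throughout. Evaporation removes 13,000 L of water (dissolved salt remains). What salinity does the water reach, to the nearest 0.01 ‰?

38.79 ‰

After mixing: salt = 38,700×27.9 + 25,200×35.5 = 1,974,330; volume = 63,900 L
After evaporation: salt unchanged = 1,974,330; volume = 63,900 − 13,000 = 50,900 L
S = 1,974,330 / 50,900 = 38.7884 ‰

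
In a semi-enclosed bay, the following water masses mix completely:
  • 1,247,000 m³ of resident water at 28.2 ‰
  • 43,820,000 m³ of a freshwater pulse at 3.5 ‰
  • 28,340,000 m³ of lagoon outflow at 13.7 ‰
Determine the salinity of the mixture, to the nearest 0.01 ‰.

Conserving salt mass:
salt = 1,247,000×28.2 + 43,820,000×3.5 + 28,340,000×13.7 = 35,165,400 + 153,370,000 + 388,258,000 = 576,793,400
volume = 1,247,000 + 43,820,000 + 28,340,000 = 73,407,000 m³
S = 576,793,400 / 73,407,000 = 7.8575 ‰

7.86 ‰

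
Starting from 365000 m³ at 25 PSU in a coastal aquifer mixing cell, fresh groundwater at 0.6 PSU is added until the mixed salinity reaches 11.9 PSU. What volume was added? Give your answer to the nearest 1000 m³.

Salt balance: 365,000×25 + V×0.6 = (365,000+V)×11.9
9,125,000 + 0.6V = 4,343,500 + 11.9V
4,781,500 = 11.3V
V = 423,141.59 m³

423000 m³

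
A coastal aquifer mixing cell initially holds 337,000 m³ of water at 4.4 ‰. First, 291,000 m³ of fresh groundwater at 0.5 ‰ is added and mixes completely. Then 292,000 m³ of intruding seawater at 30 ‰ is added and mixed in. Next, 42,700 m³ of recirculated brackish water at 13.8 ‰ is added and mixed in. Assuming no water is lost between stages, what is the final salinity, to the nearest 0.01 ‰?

11.40 ‰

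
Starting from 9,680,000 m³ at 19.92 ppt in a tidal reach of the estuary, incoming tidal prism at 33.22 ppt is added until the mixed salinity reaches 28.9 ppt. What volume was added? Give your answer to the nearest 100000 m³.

20100000 m³

Salt balance: 9,680,000×19.92 + V×33.22 = (9,680,000+V)×28.9
192,825,600 + 33.22V = 279,752,000 + 28.9V
86,926,400 = 4.32V
V = 20,121,851.85 m³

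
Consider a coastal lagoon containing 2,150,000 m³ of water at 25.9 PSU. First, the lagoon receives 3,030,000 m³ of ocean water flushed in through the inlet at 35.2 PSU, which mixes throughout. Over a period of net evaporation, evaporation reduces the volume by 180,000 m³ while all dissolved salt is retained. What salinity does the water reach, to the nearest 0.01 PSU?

32.47 PSU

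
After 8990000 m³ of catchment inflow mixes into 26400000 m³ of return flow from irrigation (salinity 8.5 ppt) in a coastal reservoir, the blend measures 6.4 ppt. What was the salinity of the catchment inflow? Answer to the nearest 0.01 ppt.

0.23 ppt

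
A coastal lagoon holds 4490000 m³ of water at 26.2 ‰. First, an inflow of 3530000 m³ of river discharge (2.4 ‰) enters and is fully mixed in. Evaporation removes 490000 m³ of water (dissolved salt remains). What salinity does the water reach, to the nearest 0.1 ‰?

After mixing: salt = 4,490,000×26.2 + 3,530,000×2.4 = 126,110,000; volume = 8,020,000 m³
After evaporation: salt unchanged = 126,110,000; volume = 8,020,000 − 490,000 = 7,530,000 m³
S = 126,110,000 / 7,530,000 = 16.7477 ‰

16.7 ‰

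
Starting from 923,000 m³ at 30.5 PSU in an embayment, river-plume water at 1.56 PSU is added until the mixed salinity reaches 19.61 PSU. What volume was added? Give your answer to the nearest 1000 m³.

Salt balance: 923,000×30.5 + V×1.56 = (923,000+V)×19.61
28,151,500 + 1.56V = 18,100,030 + 19.61V
10,051,470 = 18.05V
V = 556,868.14 m³

557000 m³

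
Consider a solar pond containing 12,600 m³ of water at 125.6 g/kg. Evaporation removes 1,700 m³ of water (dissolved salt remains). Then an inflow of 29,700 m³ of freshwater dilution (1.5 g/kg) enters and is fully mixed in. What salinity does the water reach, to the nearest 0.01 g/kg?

40.08 g/kg

After evaporation: salt = 12,600×125.6 = 1,582,560; volume = 12,600 − 1,700 = 10,900 m³
After mixing: salt = 1,582,560 + 29,700×1.5 = 1,627,110; volume = 10,900 + 29,700 = 40,600 m³
S = 1,627,110 / 40,600 = 40.0766 g/kg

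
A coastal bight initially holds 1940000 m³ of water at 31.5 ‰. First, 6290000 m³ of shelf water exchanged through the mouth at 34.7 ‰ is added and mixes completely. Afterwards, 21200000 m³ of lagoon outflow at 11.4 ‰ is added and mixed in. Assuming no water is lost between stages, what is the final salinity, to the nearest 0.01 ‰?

17.70 ‰

Weighted by volume,
Initial salt = 1,940,000×31.5 = 61,110,000
After stage 1: salt = 61,110,000 + 6,290,000×34.7 = 279,373,000; volume = 8,230,000 m³; S = 33.946 ‰
After stage 2: salt = 279,373,000 + 21,200,000×11.4 = 521,053,000; volume = 29,430,000 m³
S = 521,053,000 / 29,430,000 = 17.7048 ‰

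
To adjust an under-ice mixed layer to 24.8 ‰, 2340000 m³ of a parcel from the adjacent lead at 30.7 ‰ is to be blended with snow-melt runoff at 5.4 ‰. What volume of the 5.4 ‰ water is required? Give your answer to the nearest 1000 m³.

Salt balance: 2,340,000×30.7 + V×5.4 = (2,340,000+V)×24.8
71,838,000 + 5.4V = 58,032,000 + 24.8V
13,806,000 = 19.4V
V = 711,649.48 m³

712000 m³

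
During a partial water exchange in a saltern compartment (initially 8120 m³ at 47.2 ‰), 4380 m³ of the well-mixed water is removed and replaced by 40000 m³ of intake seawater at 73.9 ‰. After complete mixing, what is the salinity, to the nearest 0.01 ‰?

Remaining after removal: 3,740 m³ at 47.2 ‰ (salt = 176,528)
After addition: salt = 176,528 + 40,000×73.9 = 3,132,528; volume = 43,740 m³
S = 3,132,528 / 43,740 = 71.617 ‰

71.62 ‰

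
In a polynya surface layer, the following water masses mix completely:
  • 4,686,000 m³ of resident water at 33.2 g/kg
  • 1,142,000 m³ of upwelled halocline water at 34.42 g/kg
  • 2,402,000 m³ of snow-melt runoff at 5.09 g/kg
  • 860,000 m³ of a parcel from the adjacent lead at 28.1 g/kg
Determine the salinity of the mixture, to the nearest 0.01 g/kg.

25.44 g/kg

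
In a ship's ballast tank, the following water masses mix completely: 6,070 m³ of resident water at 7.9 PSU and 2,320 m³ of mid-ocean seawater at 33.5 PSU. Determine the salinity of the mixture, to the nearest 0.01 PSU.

By conservation of dissolved salt,
salt = 6,070×7.9 + 2,320×33.5 = 47,953 + 77,720 = 125,673
volume = 6,070 + 2,320 = 8,390 m³
S = 125,673 / 8,390 = 14.9789 PSU

14.98 PSU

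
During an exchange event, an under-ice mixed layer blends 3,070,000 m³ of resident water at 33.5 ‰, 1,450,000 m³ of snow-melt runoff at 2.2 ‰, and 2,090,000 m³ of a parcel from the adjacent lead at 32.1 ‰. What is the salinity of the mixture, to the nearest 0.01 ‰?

26.19 ‰

Total salt / total volume:
salt = 3,070,000×33.5 + 1,450,000×2.2 + 2,090,000×32.1 = 102,845,000 + 3,190,000 + 67,089,000 = 173,124,000
volume = 3,070,000 + 1,450,000 + 2,090,000 = 6,610,000 m³
S = 173,124,000 / 6,610,000 = 26.1912 ‰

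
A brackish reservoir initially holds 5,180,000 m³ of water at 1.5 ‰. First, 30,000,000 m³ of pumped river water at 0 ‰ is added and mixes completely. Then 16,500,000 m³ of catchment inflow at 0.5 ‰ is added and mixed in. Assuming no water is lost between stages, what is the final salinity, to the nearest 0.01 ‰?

Mass of salt is conserved:
Initial salt = 5,180,000×1.5 = 7,770,000
After stage 1: salt = 7,770,000 + 30,000,000×0 = 7,770,000; volume = 35,180,000 m³; S = 0.221 ‰
After stage 2: salt = 7,770,000 + 16,500,000×0.5 = 16,020,000; volume = 51,680,000 m³
S = 16,020,000 / 51,680,000 = 0.31 ‰

0.31 ‰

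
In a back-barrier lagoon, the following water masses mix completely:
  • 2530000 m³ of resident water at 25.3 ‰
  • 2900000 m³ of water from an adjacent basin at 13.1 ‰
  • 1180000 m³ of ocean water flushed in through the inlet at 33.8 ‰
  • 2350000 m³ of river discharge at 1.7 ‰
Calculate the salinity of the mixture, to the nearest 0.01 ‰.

Weighted by volume,
salt = 2,530,000×25.3 + 2,900,000×13.1 + 1,180,000×33.8 + 2,350,000×1.7 = 64,009,000 + 37,990,000 + 39,884,000 + 3,995,000 = 145,878,000
volume = 2,530,000 + 2,900,000 + 1,180,000 + 2,350,000 = 8,960,000 m³
S = 145,878,000 / 8,960,000 = 16.281 ‰

16.28 ‰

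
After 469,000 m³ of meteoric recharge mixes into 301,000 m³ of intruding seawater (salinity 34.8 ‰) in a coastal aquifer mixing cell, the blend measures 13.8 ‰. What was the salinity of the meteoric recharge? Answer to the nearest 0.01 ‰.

Salt balance: 301,000×34.8 + 469,000×S = 770,000×13.8
10,474,800 + 469,000·S = 10,626,000
S = (10,626,000 − 10,474,800) / 469,000 = 0.3224 ‰

0.32 ‰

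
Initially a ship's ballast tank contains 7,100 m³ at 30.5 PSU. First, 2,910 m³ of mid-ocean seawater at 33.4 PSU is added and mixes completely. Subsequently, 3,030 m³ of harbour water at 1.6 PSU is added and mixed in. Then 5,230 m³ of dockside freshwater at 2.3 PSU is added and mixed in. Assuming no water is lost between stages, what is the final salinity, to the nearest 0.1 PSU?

18.1 PSU

Weighted by volume,
Initial salt = 7,100×30.5 = 216,550
After stage 1: salt = 216,550 + 2,910×33.4 = 313,744; volume = 10,010 m³; S = 31.343 PSU
After stage 2: salt = 313,744 + 3,030×1.6 = 318,592; volume = 13,040 m³; S = 24.432 PSU
After stage 3: salt = 318,592 + 5,230×2.3 = 330,621; volume = 18,270 m³
S = 330,621 / 18,270 = 18.0964 PSU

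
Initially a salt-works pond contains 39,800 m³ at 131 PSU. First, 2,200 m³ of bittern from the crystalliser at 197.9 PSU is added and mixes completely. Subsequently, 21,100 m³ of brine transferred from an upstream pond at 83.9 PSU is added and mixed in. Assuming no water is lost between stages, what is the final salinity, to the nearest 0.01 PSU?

Weighted by volume,
Initial salt = 39,800×131 = 5,213,800
After stage 1: salt = 5,213,800 + 2,200×197.9 = 5,649,180; volume = 42,000 m³; S = 134.504 PSU
After stage 2: salt = 5,649,180 + 21,100×83.9 = 7,419,470; volume = 63,100 m³
S = 7,419,470 / 63,100 = 117.5827 PSU

117.58 PSU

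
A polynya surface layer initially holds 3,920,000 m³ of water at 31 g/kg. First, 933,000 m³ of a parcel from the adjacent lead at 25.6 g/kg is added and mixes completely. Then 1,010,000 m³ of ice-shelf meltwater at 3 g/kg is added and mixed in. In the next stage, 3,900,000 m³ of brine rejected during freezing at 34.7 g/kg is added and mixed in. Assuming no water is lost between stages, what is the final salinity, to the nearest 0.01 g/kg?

Conserving salt mass:
Initial salt = 3,920,000×31 = 121,520,000
After stage 1: salt = 121,520,000 + 933,000×25.6 = 145,404,800; volume = 4,853,000 m³; S = 29.962 g/kg
After stage 2: salt = 145,404,800 + 1,010,000×3 = 148,434,800; volume = 5,863,000 m³; S = 25.317 g/kg
After stage 3: salt = 148,434,800 + 3,900,000×34.7 = 283,764,800; volume = 9,763,000 m³
S = 283,764,800 / 9,763,000 = 29.0653 g/kg

29.07 g/kg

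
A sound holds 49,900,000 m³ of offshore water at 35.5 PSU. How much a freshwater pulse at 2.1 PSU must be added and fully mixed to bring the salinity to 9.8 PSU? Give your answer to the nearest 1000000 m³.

167000000 m³

Salt balance: 49,900,000×35.5 + V×2.1 = (49,900,000+V)×9.8
1,771,450,000 + 2.1V = 489,020,000 + 9.8V
1,282,430,000 = 7.7V
V = 166,549,350.65 m³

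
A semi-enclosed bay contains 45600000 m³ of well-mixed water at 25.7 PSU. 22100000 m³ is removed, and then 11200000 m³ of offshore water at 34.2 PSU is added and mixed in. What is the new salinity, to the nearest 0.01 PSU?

Remaining after removal: 23,500,000 m³ at 25.7 PSU (salt = 603,950,000)
After addition: salt = 603,950,000 + 11,200,000×34.2 = 986,990,000; volume = 34,700,000 m³
S = 986,990,000 / 34,700,000 = 28.4435 PSU

28.44 PSU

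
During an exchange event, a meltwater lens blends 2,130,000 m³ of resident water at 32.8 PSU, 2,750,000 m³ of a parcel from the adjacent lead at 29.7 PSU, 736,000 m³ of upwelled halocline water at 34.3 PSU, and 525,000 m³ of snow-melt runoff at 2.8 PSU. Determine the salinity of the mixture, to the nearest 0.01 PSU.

Weighted by volume,
salt = 2,130,000×32.8 + 2,750,000×29.7 + 736,000×34.3 + 525,000×2.8 = 69,864,000 + 81,675,000 + 25,244,800 + 1,470,000 = 178,253,800
volume = 2,130,000 + 2,750,000 + 736,000 + 525,000 = 6,141,000 m³
S = 178,253,800 / 6,141,000 = 29.0268 PSU

29.03 PSU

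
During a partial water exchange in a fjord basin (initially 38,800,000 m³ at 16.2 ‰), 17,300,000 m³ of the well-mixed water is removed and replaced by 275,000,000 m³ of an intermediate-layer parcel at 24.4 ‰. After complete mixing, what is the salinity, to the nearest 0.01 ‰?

Remaining after removal: 21,500,000 m³ at 16.2 ‰ (salt = 348,300,000)
After addition: salt = 348,300,000 + 275,000,000×24.4 = 7,058,300,000; volume = 296,500,000 m³
S = 7,058,300,000 / 296,500,000 = 23.8054 ‰

23.81 ‰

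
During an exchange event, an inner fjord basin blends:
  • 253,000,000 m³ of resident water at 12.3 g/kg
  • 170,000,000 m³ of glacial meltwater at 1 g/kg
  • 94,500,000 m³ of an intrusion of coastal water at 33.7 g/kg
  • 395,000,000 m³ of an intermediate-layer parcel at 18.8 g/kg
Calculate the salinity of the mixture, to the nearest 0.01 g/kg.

Weighted by volume,
salt = 253,000,000×12.3 + 170,000,000×1 + 94,500,000×33.7 + 395,000,000×18.8 = 3,111,900,000 + 170,000,000 + 3,184,650,000 + 7,426,000,000 = 13,892,550,000
volume = 253,000,000 + 170,000,000 + 94,500,000 + 395,000,000 = 912,500,000 m³
S = 13,892,550,000 / 912,500,000 = 15.2247 g/kg

15.22 g/kg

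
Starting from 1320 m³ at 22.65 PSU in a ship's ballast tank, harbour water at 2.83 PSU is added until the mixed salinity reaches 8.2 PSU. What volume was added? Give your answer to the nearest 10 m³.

3550 m³

Salt balance: 1,320×22.65 + V×2.83 = (1,320+V)×8.2
29,898 + 2.83V = 10,824 + 8.2V
19,074 = 5.37V
V = 3,551.96 m³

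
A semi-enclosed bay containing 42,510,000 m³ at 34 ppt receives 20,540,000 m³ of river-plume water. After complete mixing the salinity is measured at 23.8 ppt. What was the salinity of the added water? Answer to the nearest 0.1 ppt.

Salt balance: 42,510,000×34 + 20,540,000×S = 63,050,000×23.8
1,445,340,000 + 20,540,000·S = 1,500,590,000
S = (1,500,590,000 − 1,445,340,000) / 20,540,000 = 2.6899 ppt

2.7 ppt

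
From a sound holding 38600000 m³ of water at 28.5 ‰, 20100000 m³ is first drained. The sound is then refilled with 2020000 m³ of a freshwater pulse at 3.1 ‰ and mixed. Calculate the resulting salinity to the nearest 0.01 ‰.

Remaining after removal: 18,500,000 m³ at 28.5 ‰ (salt = 527,250,000)
After addition: salt = 527,250,000 + 2,020,000×3.1 = 533,512,000; volume = 20,520,000 m³
S = 533,512,000 / 20,520,000 = 25.9996 ‰

26.00 ‰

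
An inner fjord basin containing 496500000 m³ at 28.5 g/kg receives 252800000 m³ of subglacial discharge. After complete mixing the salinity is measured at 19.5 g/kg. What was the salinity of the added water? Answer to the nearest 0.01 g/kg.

1.82 g/kg

Salt balance: 496,500,000×28.5 + 252,800,000×S = 749,300,000×19.5
14,150,250,000 + 252,800,000·S = 14,611,350,000
S = (14,611,350,000 − 14,150,250,000) / 252,800,000 = 1.824 g/kg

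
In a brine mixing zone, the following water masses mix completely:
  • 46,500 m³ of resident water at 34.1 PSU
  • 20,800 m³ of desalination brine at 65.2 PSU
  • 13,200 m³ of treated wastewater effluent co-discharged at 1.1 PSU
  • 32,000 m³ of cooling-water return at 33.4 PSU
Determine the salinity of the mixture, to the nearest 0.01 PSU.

Total salt / total volume:
salt = 46,500×34.1 + 20,800×65.2 + 13,200×1.1 + 32,000×33.4 = 1,585,650 + 1,356,160 + 14,520 + 1,068,800 = 4,025,130
volume = 46,500 + 20,800 + 13,200 + 32,000 = 112,500 m³
S = 4,025,130 / 112,500 = 35.7789 PSU

35.78 PSU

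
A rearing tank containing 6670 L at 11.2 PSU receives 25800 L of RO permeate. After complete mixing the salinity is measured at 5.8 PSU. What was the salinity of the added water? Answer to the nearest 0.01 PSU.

4.40 PSU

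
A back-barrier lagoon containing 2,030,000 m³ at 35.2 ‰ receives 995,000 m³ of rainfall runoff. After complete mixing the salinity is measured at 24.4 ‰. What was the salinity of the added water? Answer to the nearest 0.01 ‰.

Salt balance: 2,030,000×35.2 + 995,000×S = 3,025,000×24.4
71,456,000 + 995,000·S = 73,810,000
S = (73,810,000 − 71,456,000) / 995,000 = 2.3658 ‰

2.37 ‰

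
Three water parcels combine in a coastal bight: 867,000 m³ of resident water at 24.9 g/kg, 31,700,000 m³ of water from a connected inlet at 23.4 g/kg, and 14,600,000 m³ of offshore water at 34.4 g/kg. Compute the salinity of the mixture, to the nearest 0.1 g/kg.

26.8 g/kg

Mass of salt is conserved:
salt = 867,000×24.9 + 31,700,000×23.4 + 14,600,000×34.4 = 21,588,300 + 741,780,000 + 502,240,000 = 1,265,608,300
volume = 867,000 + 31,700,000 + 14,600,000 = 47,167,000 m³
S = 1,265,608,300 / 47,167,000 = 26.832 g/kg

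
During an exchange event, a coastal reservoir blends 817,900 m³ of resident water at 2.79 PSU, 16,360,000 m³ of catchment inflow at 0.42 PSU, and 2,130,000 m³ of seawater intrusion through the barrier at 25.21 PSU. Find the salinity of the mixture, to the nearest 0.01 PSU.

Mass of salt is conserved:
salt = 817,900×2.79 + 16,360,000×0.42 + 2,130,000×25.21 = 2,281,941 + 6,871,200 + 53,697,300 = 62,850,441
volume = 817,900 + 16,360,000 + 2,130,000 = 19,307,900 m³
S = 62,850,441 / 19,307,900 = 3.2552 PSU

3.26 PSU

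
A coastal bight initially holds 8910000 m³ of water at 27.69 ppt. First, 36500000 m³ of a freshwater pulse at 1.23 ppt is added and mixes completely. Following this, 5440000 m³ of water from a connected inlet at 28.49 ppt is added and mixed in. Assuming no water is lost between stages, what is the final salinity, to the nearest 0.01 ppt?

8.78 ppt

Salt balance:
Initial salt = 8,910,000×27.69 = 246,717,900
After stage 1: salt = 246,717,900 + 36,500,000×1.23 = 291,612,900; volume = 45,410,000 m³; S = 6.422 ppt
After stage 2: salt = 291,612,900 + 5,440,000×28.49 = 446,598,500; volume = 50,850,000 m³
S = 446,598,500 / 50,850,000 = 8.7827 ppt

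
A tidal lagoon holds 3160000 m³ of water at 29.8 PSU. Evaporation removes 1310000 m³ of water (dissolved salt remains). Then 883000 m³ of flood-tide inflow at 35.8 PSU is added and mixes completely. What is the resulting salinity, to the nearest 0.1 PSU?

After evaporation: salt = 3,160,000×29.8 = 94,168,000; volume = 3,160,000 − 1,310,000 = 1,850,000 m³
After mixing: salt = 94,168,000 + 883,000×35.8 = 125,779,400; volume = 1,850,000 + 883,000 = 2,733,000 m³
S = 125,779,400 / 2,733,000 = 46.0225 PSU

46.0 PSU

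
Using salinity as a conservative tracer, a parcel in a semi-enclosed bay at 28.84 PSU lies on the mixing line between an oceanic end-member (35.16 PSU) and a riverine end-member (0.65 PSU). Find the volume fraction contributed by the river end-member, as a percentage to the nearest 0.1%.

Let f be the freshwater fraction. Salt balance per unit volume:
f×0.65 + (1−f)×35.16 = 28.84
f = (35.16 − 28.84) / (35.16 − 0.65) = 6.32/34.51 = 0.1831

18.3%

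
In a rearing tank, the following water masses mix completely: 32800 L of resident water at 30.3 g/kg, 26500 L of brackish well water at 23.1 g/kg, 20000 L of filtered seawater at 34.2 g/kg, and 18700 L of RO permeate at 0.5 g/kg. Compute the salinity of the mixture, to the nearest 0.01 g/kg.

23.46 g/kg

Salt balance:
salt = 32,800×30.3 + 26,500×23.1 + 20,000×34.2 + 18,700×0.5 = 993,840 + 612,150 + 684,000 + 9,350 = 2,299,340
volume = 32,800 + 26,500 + 20,000 + 18,700 = 98,000 L
S = 2,299,340 / 98,000 = 23.4627 g/kg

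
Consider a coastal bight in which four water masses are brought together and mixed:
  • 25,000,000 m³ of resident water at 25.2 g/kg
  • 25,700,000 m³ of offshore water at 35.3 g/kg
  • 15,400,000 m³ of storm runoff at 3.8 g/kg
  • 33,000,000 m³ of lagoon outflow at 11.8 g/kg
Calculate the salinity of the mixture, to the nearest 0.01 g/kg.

Conserving salt mass:
salt = 25,000,000×25.2 + 25,700,000×35.3 + 15,400,000×3.8 + 33,000,000×11.8 = 630,000,000 + 907,210,000 + 58,520,000 + 389,400,000 = 1,985,130,000
volume = 25,000,000 + 25,700,000 + 15,400,000 + 33,000,000 = 99,100,000 m³
S = 1,985,130,000 / 99,100,000 = 20.0316 g/kg

20.03 g/kg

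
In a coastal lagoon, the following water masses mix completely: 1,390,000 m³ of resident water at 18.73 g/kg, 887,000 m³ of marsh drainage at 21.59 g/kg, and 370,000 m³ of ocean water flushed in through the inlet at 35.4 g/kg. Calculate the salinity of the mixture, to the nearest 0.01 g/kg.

Mass of salt is conserved:
salt = 1,390,000×18.73 + 887,000×21.59 + 370,000×35.4 = 26,034,700 + 19,150,330 + 13,098,000 = 58,283,030
volume = 1,390,000 + 887,000 + 370,000 = 2,647,000 m³
S = 58,283,030 / 2,647,000 = 22.0185 g/kg

22.02 g/kg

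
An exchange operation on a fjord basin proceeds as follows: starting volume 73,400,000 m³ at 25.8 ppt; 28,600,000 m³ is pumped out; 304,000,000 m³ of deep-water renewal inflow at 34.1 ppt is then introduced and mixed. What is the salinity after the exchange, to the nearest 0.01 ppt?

33.03 ppt

Remaining after removal: 44,800,000 m³ at 25.8 ppt (salt = 1,155,840,000)
After addition: salt = 1,155,840,000 + 304,000,000×34.1 = 11,522,240,000; volume = 348,800,000 m³
S = 11,522,240,000 / 348,800,000 = 33.0339 ppt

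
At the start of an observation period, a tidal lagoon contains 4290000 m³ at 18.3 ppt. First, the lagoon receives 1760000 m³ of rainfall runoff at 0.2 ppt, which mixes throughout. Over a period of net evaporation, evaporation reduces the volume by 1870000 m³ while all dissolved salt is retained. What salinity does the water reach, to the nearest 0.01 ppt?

After mixing: salt = 4,290,000×18.3 + 1,760,000×0.2 = 78,859,000; volume = 6,050,000 m³
After evaporation: salt unchanged = 78,859,000; volume = 6,050,000 − 1,870,000 = 4,180,000 m³
S = 78,859,000 / 4,180,000 = 18.8658 ppt

18.87 ppt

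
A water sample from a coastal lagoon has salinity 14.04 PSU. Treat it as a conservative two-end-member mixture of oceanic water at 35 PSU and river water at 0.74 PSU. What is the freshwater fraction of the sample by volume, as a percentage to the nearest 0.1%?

61.2%

Let f be the freshwater fraction. Salt balance per unit volume:
f×0.74 + (1−f)×35 = 14.04
f = (35 − 14.04) / (35 − 0.74) = 20.96/34.26 = 0.6118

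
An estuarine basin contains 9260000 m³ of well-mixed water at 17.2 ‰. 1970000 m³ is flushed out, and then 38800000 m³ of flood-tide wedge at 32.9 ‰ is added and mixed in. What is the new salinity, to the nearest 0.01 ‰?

Remaining after removal: 7,290,000 m³ at 17.2 ‰ (salt = 125,388,000)
After addition: salt = 125,388,000 + 38,800,000×32.9 = 1,401,908,000; volume = 46,090,000 m³
S = 1,401,908,000 / 46,090,000 = 30.4167 ‰

30.42 ‰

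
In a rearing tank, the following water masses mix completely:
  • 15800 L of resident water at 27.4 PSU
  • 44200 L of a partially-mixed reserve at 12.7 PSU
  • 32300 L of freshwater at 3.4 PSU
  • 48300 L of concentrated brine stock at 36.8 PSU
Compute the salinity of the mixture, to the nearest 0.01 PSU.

20.49 PSU

Total salt / total volume:
salt = 15,800×27.4 + 44,200×12.7 + 32,300×3.4 + 48,300×36.8 = 432,920 + 561,340 + 109,820 + 1,777,440 = 2,881,520
volume = 15,800 + 44,200 + 32,300 + 48,300 = 140,600 L
S = 2,881,520 / 140,600 = 20.4945 PSU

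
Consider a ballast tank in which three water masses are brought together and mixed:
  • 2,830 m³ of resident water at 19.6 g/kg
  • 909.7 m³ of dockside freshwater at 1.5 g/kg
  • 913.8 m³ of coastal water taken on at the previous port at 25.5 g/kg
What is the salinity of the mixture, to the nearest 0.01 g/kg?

17.22 g/kg

Weighted by volume,
salt = 2,830×19.6 + 909.7×1.5 + 913.8×25.5 = 55,468 + 1,364.55 + 23,301.9 = 80,134.45
volume = 2,830 + 909.7 + 913.8 = 4,653.5 m³
S = 80,134.45 / 4,653.5 = 17.2203 g/kg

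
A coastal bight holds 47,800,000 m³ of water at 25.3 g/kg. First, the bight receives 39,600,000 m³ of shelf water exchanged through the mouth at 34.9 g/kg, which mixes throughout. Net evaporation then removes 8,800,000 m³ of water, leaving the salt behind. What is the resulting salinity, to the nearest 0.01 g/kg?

After mixing: salt = 47,800,000×25.3 + 39,600,000×34.9 = 2,591,380,000; volume = 87,400,000 m³
After evaporation: salt unchanged = 2,591,380,000; volume = 87,400,000 − 8,800,000 = 78,600,000 m³
S = 2,591,380,000 / 78,600,000 = 32.9692 g/kg

32.97 g/kg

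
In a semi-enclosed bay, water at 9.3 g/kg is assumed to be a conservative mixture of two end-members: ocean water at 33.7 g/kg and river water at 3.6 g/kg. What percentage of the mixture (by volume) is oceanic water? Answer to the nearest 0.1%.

Let g be the oceanic fraction. Salt balance per unit volume:
g×33.7 + (1−g)×3.6 = 9.3
g = (9.3 − 3.6) / (33.7 − 3.6) = 5.7/30.1 = 0.1894

18.9%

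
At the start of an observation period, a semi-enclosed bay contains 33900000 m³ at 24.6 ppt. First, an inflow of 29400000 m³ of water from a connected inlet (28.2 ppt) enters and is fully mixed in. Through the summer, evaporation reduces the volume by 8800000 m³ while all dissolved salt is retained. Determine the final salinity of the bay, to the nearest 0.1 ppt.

After mixing: salt = 33,900,000×24.6 + 29,400,000×28.2 = 1,663,020,000; volume = 63,300,000 m³
After evaporation: salt unchanged = 1,663,020,000; volume = 63,300,000 − 8,800,000 = 54,500,000 m³
S = 1,663,020,000 / 54,500,000 = 30.5141 ppt

30.5 ppt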